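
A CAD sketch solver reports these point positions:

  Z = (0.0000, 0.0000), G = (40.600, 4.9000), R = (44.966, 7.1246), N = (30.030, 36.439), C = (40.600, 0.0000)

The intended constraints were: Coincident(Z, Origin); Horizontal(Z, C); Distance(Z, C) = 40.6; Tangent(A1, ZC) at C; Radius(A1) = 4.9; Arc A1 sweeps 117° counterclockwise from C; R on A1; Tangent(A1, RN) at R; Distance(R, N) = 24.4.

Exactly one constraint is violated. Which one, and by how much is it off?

Distance(R, N) = 24.4 — off by 8.50.

Z = (0.00, 0.00) ✓; Z.y = 0.00, C.y = 0.00 ✓; |ZC| = 40.60 ✓; ∠(GC, CZ) = 90.00° ✓; |GC| = 4.900 ✓; bearing(G→R) − bearing(G→C) = 117.0° ✓; |GR| = 4.900 ✓; ∠(GR, RN) = 90.00° ✓; |RN| = 32.90 ✗.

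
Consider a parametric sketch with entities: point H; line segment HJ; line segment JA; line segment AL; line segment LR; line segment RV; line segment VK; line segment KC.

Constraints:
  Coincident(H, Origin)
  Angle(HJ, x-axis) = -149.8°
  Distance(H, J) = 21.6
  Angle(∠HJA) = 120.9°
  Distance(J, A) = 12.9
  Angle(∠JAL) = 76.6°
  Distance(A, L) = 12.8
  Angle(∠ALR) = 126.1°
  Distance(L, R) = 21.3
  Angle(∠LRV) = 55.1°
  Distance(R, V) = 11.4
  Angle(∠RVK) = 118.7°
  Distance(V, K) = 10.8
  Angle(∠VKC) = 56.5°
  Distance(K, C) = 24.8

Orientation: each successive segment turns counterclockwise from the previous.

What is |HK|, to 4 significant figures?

18.59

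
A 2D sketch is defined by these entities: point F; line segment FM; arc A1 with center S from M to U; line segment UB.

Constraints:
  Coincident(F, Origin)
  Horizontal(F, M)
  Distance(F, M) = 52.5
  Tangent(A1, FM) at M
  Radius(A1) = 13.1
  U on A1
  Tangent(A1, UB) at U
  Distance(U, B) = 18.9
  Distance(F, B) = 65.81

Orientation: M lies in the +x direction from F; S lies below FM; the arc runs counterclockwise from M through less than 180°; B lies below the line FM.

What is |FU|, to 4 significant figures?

47.88

Checks: |SU| = 13.10 ✓; ∠(SU, UB) = 90.00° ✓; |UB| = 18.90 ✓; |FB| = 65.81 ✓.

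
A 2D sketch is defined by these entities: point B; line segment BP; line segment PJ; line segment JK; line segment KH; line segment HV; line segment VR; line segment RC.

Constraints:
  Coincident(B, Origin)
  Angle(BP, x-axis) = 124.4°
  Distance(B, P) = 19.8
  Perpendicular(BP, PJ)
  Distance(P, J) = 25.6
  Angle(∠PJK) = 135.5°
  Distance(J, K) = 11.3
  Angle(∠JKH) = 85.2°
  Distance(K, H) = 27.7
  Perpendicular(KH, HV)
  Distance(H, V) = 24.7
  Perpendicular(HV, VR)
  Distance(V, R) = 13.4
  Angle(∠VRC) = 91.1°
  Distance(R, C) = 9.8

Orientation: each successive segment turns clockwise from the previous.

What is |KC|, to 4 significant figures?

20.52

B is at the origin; BP runs at 124.4° with length 19.8, so P = (-11.19, 16.34). The perpendicularity gives PJ at right angles to BP, so PJ runs at 34.40°; with |PJ| = 25.6, J = (9.937, 30.80). ∠PJK = 135.5° gives JK at -10.10° from the x-axis; with |JK| = 11.3, K = (21.06, 28.82). ∠JKH = 85.2° gives KH at -104.9° from the x-axis; with |KH| = 27.7, H = (13.94, 2.050). KH is perpendicular to HV, so HV runs at 165.1°; with |HV| = 24.7, V = (-9.931, 8.401). The perpendicularity gives VR at right angles to HV, so VR runs at 75.10°; with |VR| = 13.4, R = (-6.485, 21.35). ∠VRC = 91.1° gives RC at -13.80° from the x-axis; with |RC| = 9.8, C = (3.032, 19.01). Then |KC| = |C − K| = 20.52.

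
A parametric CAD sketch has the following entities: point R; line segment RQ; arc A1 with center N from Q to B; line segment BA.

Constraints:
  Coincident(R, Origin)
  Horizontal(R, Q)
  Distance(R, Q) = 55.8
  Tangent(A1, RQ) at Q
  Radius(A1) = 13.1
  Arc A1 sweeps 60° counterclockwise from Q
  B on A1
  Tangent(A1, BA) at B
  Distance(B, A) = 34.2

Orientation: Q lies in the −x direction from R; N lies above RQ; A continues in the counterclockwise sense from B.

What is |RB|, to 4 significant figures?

44.94

R is at the origin; R and Q share the same y with |RQ| = 55.8 and Q on the −x side, so Q = (-55.80, 0.000). Tangency of A1 to RQ means the radius NQ is perpendicular to RQ, so N = Q + (0, 13.1) = (-55.80, 13.10). On A1, Q sits at bearing -90° from N; a 60° counterclockwise sweep puts B at bearing -30°, so B = N + 13.1·(cos -30°, sin -30°) = (-44.46, 6.550). Then |RB| = |B − R| = 44.94.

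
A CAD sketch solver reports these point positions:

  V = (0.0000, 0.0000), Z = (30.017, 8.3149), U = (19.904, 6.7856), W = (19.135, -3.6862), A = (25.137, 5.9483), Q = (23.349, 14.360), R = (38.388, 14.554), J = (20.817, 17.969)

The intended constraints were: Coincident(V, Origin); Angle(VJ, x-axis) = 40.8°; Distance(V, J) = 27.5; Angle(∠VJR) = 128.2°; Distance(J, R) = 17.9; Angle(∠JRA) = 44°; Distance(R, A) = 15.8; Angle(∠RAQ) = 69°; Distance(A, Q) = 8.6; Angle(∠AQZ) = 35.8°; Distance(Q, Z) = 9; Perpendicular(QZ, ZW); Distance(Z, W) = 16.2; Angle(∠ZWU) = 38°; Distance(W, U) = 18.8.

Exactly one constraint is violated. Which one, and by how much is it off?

Distance(W, U) = 18.8 — off by 8.30.

V = (0.00, 0.00) ✓; VJ at 40.80° ✓; |VJ| = 27.50 ✓; ∠VJR = 128.2° ✓; |JR| = 17.90 ✓; ∠JRA = 44.00° ✓; |RA| = 15.80 ✓; ∠RAQ = 69.00° ✓; |AQ| = 8.600 ✓; ∠AQZ = 35.80° ✓; |QZ| = 9.000 ✓; ∠(QZ, ZW) = 90.01° ✓; |ZW| = 16.20 ✓; ∠ZWU = 38.00° ✓; |WU| = 10.50 ✗.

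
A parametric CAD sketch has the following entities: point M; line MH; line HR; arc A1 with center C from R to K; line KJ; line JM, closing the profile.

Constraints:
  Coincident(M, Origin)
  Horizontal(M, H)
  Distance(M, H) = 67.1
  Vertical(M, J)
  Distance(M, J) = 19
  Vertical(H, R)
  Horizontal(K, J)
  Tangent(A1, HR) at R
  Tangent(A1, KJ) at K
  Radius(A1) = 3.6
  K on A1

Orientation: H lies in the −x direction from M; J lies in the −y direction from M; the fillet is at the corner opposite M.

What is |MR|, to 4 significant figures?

68.84

M is at the origin; MH is horizontal with |MH| = 67.1 and H on the −x side, so H = (-67.10, 0.000). M and J share the same x with |MJ| = 19.0 and J on the −y side, so J = (0.000, -19.00). The virtual corner opposite M is at (-67.10, -19.00). The tangent condition forces CR to be normal to HR and tangency of A1 to KJ means the radius CK is perpendicular to KJ, with radius 3.6, so the center C sits 3.6 in from both sides at C = (-63.50, -15.40). That places the tangent points at R = (-67.10, -15.40) on HR and K = (-63.50, -19.00) on KJ. Then |MR| = |R − M| = 68.84.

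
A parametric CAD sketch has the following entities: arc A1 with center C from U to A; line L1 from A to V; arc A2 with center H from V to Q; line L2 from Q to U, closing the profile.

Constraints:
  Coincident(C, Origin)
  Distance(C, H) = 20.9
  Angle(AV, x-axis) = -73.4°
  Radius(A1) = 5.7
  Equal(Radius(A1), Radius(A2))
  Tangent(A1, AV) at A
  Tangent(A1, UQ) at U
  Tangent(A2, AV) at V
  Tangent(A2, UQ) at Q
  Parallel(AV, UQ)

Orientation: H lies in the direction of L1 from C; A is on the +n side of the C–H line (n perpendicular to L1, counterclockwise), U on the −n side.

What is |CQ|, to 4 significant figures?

21.66

The slot axis is L1's direction at -73.4°, so u = (cos -73.4°, sin -73.4°) = (0.2857, -0.9583) and n = (−sin -73.4°, cos -73.4°) = (0.9583, 0.2857). C is at the origin and H lies 20.9 along u from C, so H = 20.9·u = (5.971, -20.03). Tangency of A1 to both parallel lines with radius 5.7 puts A and U at C ± 5.7·n: A = (5.462, 1.628), U = (-5.462, -1.628). Equal radii place V and Q the same way about H: V = H + 5.7·n = (11.43, -18.40), Q = H − 5.7·n = (0.5084, -21.66). Then |CQ| = |Q − C| = 21.66.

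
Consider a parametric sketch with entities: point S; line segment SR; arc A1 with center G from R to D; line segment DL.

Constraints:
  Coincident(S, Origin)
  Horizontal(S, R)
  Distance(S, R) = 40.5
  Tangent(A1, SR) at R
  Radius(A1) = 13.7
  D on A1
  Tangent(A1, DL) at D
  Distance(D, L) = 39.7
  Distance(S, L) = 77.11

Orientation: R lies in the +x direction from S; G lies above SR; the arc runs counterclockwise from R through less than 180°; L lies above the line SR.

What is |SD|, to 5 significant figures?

55.699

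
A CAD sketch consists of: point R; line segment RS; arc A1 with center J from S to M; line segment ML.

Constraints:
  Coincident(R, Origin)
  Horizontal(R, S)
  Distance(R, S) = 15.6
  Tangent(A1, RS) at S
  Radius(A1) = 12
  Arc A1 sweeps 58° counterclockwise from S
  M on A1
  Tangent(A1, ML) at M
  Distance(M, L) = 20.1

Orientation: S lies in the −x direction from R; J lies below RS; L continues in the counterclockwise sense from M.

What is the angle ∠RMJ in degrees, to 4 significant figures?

44.34°

R is at the origin; R and S share the same y with |RS| = 15.6 and S on the −x side, so S = (-15.60, 0.000). A1 meets RS tangentially, so JS is at right angles to RS, so J = S + (0, -12) = (-15.60, -12.00). On A1, S sits at bearing 90° from J; a 58° counterclockwise sweep puts M at bearing 148°, so M = J + 12.0·(cos 148°, sin 148°) = (-25.78, -5.641). Then cos ∠RMJ = MR·MJ / (|MR||MJ|), giving 44.34°.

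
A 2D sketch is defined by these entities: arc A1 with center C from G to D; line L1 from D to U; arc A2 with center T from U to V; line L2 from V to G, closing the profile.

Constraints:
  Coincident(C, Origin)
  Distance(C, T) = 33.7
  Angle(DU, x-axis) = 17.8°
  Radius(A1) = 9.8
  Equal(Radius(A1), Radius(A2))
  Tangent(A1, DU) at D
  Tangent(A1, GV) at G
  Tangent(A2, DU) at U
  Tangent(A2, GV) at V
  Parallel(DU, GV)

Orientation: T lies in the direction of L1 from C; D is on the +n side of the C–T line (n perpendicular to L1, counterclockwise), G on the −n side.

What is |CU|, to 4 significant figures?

35.10

The slot axis is L1's direction at 17.8°, so u = (cos 17.8°, sin 17.8°) = (0.9521, 0.3057) and n = (−sin 17.8°, cos 17.8°) = (-0.3057, 0.9521). C is at the origin and T lies 33.7 along u from C, so T = 33.7·u = (32.09, 10.30). Tangency of A1 to both parallel lines with radius 9.8 puts D and G at C ± 9.8·n: D = (-2.996, 9.331), G = (2.996, -9.331). Equal radii place U and V the same way about T: U = T + 9.8·n = (29.09, 19.63), V = T − 9.8·n = (35.08, 0.9711). Then |CU| = |U − C| = 35.10.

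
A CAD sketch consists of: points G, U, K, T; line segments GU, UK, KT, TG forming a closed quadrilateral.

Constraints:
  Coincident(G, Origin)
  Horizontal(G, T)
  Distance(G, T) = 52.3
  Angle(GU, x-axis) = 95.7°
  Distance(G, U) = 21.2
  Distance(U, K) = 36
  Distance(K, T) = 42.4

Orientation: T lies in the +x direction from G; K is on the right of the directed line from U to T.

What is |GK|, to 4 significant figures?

16.86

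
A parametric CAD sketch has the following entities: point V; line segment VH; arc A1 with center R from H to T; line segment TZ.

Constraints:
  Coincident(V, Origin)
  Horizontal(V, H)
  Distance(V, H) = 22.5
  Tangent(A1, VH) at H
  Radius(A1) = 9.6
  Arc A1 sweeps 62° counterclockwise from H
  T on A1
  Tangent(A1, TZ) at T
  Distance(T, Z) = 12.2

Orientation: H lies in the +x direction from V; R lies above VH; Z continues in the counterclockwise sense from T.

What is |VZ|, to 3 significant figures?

40.0

V is at the origin; VH is horizontal with |VH| = 22.5 and H on the +x side, so H = (22.5, 0.00). A1 meets VH tangentially, so RH is at right angles to VH, so R = H + (0, 9.6) = (22.5, 9.60). On A1, H sits at bearing -90° from R; a 62° counterclockwise sweep puts T at bearing -28°, so T = R + 9.6·(cos -28°, sin -28°) = (31.0, 5.09). A1 meets TZ tangentially, so RT is at right angles to TZ, so TZ runs along (−sin -28°, cos -28°); with |TZ| = 12.2, Z = (36.7, 15.9). Then |VZ| = |Z − V| = 40.0.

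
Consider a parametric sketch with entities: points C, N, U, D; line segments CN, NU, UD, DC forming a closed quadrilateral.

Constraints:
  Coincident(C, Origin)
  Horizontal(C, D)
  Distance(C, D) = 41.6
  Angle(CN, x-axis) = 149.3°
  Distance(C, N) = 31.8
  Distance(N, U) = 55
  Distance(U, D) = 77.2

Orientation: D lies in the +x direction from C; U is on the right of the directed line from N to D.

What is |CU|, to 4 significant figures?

46.19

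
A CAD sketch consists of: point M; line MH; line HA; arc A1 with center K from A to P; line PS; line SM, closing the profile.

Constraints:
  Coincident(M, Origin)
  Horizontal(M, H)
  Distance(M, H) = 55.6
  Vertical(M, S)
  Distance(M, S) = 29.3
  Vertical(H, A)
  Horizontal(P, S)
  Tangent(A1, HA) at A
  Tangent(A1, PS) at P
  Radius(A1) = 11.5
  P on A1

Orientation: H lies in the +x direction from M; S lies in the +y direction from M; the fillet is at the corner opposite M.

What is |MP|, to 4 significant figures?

52.95

M is at the origin; MH is horizontal with |MH| = 55.6 and H on the +x side, so H = (55.60, 0.000). M and S share the same x with |MS| = 29.3 and S on the +y side, so S = (0.000, 29.30). The virtual corner opposite M is at (55.60, 29.30). Since A1 is tangent to HA there, KA ⟂ HA and the tangent condition forces KP to be normal to PS, with radius 11.5, so the center K sits 11.5 in from both sides at K = (44.10, 17.80). That places the tangent points at A = (55.60, 17.80) on HA and P = (44.10, 29.30) on PS. Then |MP| = |P − M| = 52.95.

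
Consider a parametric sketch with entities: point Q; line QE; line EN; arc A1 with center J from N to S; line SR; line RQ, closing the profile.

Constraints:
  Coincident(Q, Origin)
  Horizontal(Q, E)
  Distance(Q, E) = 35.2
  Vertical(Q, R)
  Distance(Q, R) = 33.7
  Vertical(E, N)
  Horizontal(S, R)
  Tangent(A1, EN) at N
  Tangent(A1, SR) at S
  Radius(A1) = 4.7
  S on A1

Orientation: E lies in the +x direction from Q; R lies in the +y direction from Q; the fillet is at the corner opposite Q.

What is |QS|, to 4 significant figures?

45.45

Q is at the origin; Q and E share the same y with |QE| = 35.2 and E on the +x side, so E = (35.20, 0.000). QR is vertical with |QR| = 33.7 and R on the +y side, so R = (0.000, 33.70). The virtual corner opposite Q is at (35.20, 33.70). The tangent condition forces JN to be normal to EN and tangency of A1 to SR means the radius JS is perpendicular to SR, with radius 4.7, so the center J sits 4.7 in from both sides at J = (30.50, 29.00). That places the tangent points at N = (35.20, 29.00) on EN and S = (30.50, 33.70) on SR. Then |QS| = |S − Q| = 45.45.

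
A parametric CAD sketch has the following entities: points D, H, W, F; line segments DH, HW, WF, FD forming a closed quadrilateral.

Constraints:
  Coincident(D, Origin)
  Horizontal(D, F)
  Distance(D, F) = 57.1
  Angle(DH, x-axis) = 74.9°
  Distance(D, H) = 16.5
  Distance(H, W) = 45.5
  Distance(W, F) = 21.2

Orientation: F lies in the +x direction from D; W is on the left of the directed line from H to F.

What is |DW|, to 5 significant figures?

53.449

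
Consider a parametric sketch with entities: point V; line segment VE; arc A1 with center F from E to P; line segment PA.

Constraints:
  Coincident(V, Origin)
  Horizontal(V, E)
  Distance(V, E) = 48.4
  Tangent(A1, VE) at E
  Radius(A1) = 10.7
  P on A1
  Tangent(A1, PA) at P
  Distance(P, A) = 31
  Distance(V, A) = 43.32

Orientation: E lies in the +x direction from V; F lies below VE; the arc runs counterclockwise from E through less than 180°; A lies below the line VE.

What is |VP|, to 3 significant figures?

39.1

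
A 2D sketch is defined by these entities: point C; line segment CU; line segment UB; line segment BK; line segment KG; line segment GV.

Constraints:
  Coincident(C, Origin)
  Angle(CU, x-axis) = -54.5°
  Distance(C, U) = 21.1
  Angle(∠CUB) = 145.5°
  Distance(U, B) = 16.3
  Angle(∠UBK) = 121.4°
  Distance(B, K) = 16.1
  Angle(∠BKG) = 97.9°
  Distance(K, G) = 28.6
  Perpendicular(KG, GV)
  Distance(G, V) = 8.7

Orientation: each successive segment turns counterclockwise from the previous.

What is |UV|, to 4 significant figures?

25.30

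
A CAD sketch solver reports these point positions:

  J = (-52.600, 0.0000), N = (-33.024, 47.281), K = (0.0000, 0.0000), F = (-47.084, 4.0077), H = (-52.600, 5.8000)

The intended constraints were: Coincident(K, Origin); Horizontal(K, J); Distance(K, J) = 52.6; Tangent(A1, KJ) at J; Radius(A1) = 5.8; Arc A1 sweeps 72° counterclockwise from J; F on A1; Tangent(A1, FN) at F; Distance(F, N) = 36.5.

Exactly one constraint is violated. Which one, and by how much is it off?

Distance(F, N) = 36.5 — off by 9.00.

K = (0.00, 0.00) ✓; K.y = 0.00, J.y = 0.00 ✓; |KJ| = 52.60 ✓; ∠(HJ, JK) = 90.00° ✓; |HJ| = 5.800 ✓; bearing(H→F) − bearing(H→J) = 72.00° ✓; |HF| = 5.800 ✓; ∠(HF, FN) = 90.00° ✓; |FN| = 45.50 ✗.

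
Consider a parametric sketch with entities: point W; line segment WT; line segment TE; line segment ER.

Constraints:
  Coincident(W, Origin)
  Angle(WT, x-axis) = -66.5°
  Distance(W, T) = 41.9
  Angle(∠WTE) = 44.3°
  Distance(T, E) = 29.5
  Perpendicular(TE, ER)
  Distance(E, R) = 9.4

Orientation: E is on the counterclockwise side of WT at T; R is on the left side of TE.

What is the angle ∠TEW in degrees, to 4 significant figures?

90.95°

W is at the origin; WT runs at -66.5° with length 41.9, so T = 41.9·(cos -66.5°, sin -66.5°) = (16.71, -38.42). ∠WTE = 44.3°, so TE runs at -66.5° + (180° − 44.3°) = 69.20° from the x-axis; with |TE| = 29.5, E = T + 29.5·(cos 69.20°, sin 69.20°) = (27.18, -10.85). Then cos ∠TEW = ET·EW / (|ET||EW|), giving 90.95°.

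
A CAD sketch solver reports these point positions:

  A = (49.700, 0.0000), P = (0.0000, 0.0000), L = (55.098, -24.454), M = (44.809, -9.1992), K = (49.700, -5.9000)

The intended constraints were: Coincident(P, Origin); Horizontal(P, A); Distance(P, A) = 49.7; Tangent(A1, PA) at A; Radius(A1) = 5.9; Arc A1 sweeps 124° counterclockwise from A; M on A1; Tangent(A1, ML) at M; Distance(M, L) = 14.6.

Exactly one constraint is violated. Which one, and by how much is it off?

Distance(M, L) = 14.6 — off by 3.80.

P = (0.00, 0.00) ✓; P.y = 0.00, A.y = 0.00 ✓; |PA| = 49.70 ✓; ∠(KA, AP) = 90.00° ✓; |KA| = 5.900 ✓; bearing(K→M) − bearing(K→A) = 124.0° ✓; |KM| = 5.900 ✓; ∠(KM, ML) = 90.00° ✓; |ML| = 18.40 ✗.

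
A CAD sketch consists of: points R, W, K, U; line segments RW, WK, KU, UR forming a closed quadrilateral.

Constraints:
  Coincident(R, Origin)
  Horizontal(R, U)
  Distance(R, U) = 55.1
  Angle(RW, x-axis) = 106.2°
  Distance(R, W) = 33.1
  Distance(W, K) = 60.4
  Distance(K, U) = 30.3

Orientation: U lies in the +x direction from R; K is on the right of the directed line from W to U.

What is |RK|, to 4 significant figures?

32.55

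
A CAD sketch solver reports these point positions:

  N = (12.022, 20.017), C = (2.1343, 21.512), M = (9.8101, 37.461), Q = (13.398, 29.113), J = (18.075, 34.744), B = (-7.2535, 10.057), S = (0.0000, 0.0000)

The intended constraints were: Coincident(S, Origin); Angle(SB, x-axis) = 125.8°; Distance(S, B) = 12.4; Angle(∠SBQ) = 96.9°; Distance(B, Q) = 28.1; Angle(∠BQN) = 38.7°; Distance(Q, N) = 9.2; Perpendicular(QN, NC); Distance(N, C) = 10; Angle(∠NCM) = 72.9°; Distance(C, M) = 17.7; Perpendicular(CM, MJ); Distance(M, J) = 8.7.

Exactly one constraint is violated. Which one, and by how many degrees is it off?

Perpendicular(CM, MJ) — off by 7.50°.

S = (0.00, 0.00) ✓; SB at 125.8° ✓; |SB| = 12.40 ✓; ∠SBQ = 96.90° ✓; |BQ| = 28.10 ✓; ∠BQN = 38.70° ✓; |QN| = 9.199 ✓; ∠(QN, NC) = 90.00° ✓; |NC| = 10.00 ✓; ∠NCM = 72.90° ✓; |CM| = 17.70 ✓; ∠(CM, MJ) = 82.50° ✗; |MJ| = 8.700 ✓.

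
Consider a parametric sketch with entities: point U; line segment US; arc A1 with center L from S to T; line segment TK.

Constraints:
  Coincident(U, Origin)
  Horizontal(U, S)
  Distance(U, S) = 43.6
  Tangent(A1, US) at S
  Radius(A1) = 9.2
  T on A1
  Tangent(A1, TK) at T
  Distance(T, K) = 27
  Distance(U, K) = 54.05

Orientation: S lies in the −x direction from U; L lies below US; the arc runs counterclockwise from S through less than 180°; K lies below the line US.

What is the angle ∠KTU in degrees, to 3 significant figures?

76.7°

Checks: ∠(LS, SU) = 90.00° ✓; |LT| = 9.200 ✓; ∠(LT, TK) = 90.00° ✓; |TK| = 27.00 ✓; |UK| = 54.05 ✓.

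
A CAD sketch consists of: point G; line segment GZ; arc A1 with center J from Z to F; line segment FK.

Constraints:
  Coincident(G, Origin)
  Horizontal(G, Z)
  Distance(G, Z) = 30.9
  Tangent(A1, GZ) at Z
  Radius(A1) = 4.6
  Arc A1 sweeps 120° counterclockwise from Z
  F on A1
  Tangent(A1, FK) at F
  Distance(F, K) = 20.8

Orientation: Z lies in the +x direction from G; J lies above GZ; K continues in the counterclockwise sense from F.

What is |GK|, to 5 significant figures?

34.930

G is at the origin; GZ is horizontal with |GZ| = 30.9 and Z on the +x side, so Z = (30.900, 0.0000). A1 meets GZ tangentially, so JZ is at right angles to GZ, so J = Z + (0, 4.6) = (30.900, 4.6000). On A1, Z sits at bearing -90° from J; a 120° counterclockwise sweep puts F at bearing 30°, so F = J + 4.6·(cos 30°, sin 30°) = (34.884, 6.9000). Tangency of A1 to FK means the radius JF is perpendicular to FK, so FK runs along (−sin 30°, cos 30°); with |FK| = 20.8, K = (24.484, 24.913). Then |GK| = |K − G| = 34.930.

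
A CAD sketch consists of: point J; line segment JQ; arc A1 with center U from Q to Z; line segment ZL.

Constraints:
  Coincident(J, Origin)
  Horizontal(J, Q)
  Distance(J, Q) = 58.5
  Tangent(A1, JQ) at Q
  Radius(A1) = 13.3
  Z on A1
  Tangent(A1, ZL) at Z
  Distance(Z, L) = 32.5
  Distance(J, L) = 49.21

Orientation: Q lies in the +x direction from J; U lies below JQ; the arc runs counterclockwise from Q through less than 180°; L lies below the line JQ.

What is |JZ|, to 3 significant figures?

47.1

J is at the origin; J and Q share the same y with |JQ| = 58.5 and Q on the +x side, so Q = (58.5, 0.00). The tangent condition forces UQ to be normal to JQ, so U = Q + (0, -13.3) = (58.5, -13.3). Since UZ ⟂ ZL (tangency), |UL| = √(13.3² + 32.5²) = 35.1 regardless of where Z sits on A1. So L lies on both circle(J, 49.21) and circle(U, 35.1); the below-JQ intersection is L = (32.5, -36.9). Z is the foot of the tangent from L: Z = (46.5, -7.58).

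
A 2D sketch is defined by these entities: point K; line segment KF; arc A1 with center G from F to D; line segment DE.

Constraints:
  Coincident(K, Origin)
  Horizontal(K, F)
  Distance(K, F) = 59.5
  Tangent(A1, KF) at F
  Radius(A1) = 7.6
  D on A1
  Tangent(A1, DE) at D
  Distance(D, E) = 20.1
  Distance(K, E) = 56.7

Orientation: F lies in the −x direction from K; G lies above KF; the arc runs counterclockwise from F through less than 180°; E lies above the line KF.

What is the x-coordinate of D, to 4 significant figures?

-51.94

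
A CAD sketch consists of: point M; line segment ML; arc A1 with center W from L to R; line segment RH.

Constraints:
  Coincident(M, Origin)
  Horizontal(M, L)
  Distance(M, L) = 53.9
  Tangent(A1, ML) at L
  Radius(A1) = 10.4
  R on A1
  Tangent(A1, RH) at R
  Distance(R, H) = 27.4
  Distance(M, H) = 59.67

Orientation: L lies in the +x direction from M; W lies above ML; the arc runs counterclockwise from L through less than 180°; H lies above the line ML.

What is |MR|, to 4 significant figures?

64.38

M is at the origin; M and L share the same y with |ML| = 53.9 and L on the +x side, so L = (53.90, 0.000). A1 meets ML tangentially, so WL is at right angles to ML, so W = L + (0, 10.4) = (53.90, 10.40). Since WR ⟂ RH (tangency), |WH| = √(10.4² + 27.4²) = 29.31 regardless of where R sits on A1. So H lies on both circle(M, 59.67) and circle(W, 29.31); the above-ML intersection is H = (45.59, 38.50). R is the foot of the tangent from H: R = (62.18, 16.70).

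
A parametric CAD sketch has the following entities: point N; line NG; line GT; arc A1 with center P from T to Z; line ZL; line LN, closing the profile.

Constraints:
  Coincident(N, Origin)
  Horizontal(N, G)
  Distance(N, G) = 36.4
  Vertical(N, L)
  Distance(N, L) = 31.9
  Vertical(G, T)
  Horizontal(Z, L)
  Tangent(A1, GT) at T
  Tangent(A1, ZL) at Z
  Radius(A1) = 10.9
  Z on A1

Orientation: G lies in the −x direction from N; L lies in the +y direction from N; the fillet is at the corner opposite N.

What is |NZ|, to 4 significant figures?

40.84

The virtual corner opposite N is at (-36.40, 31.90). Since A1 is tangent to GT there, PT ⟂ GT and tangency of A1 to ZL means the radius PZ is perpendicular to ZL, with radius 10.9, so the center P sits 10.9 in from both sides at P = (-25.50, 21.00). That places the tangent points at T = (-36.40, 21.00) on GT and Z = (-25.50, 31.90) on ZL. Then |NZ| = |Z − N| = 40.84.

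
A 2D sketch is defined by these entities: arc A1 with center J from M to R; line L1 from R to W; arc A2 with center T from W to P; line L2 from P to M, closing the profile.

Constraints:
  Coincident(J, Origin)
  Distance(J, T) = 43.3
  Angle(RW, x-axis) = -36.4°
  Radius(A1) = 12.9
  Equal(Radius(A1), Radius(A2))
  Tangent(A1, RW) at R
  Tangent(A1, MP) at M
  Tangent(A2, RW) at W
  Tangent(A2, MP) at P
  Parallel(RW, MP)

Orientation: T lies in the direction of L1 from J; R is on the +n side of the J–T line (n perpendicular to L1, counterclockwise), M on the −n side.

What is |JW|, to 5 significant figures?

45.181

The slot axis is L1's direction at -36.4°, so u = (cos -36.4°, sin -36.4°) = (0.80489, -0.59342) and n = (−sin -36.4°, cos -36.4°) = (0.59342, 0.80489). J is at the origin and T lies 43.3 along u from J, so T = 43.3·u = (34.852, -25.695). Tangency of A1 to both parallel lines with radius 12.9 puts R and M at J ± 12.9·n: R = (7.6551, 10.383), M = (-7.6551, -10.383). Equal radii place W and P the same way about T: W = T + 12.9·n = (42.507, -15.312), P = T − 12.9·n = (27.197, -36.078). Then |JW| = |W − J| = 45.181.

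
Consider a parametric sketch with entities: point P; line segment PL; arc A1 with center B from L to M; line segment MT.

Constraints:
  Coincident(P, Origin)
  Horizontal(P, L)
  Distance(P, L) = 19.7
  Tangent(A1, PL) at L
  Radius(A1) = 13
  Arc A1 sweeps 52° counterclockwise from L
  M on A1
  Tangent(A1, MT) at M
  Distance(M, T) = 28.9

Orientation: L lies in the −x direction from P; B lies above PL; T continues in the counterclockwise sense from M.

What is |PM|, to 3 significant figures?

10.7

P is at the origin; PL is horizontal with |PL| = 19.7 and L on the −x side, so L = (-19.7, 0.00). A1 meets PL tangentially, so BL is at right angles to PL, so B = L + (0, 13) = (-19.7, 13.0). On A1, L sits at bearing -90° from B; a 52° counterclockwise sweep puts M at bearing -38°, so M = B + 13.0·(cos -38°, sin -38°) = (-9.46, 5.00). Then |PM| = |M − P| = 10.7.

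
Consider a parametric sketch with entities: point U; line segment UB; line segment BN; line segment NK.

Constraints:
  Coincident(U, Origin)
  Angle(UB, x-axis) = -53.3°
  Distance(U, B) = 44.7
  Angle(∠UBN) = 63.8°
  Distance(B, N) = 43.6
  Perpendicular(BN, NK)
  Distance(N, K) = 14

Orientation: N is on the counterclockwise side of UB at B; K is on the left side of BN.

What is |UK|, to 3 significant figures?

35.4

U is at the origin; UB runs at -53.3° with length 44.7, so B = 44.7·(cos -53.3°, sin -53.3°) = (26.7, -35.8). ∠UBN = 63.8°, so BN runs at -53.3° + (180° − 63.8°) = 62.9° from the x-axis; with |BN| = 43.6, N = B + 43.6·(cos 62.9°, sin 62.9°) = (46.6, 2.97). The perpendicularity gives NK at right angles to BN; with |NK| = 14.0 on the left of BN, K = N + 14.0·(-0.890, 0.456) = (34.1, 9.35). Then |UK| = |K − U| = 35.4.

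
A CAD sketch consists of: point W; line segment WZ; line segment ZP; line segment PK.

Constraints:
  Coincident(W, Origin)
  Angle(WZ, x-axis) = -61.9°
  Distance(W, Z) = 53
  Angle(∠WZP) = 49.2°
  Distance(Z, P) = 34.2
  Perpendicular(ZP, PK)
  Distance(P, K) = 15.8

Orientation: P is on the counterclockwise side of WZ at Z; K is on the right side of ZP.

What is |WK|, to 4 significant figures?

55.92

W is at the origin; WZ runs at -61.9° with length 53.0, so Z = 53.0·(cos -61.9°, sin -61.9°) = (24.96, -46.75). ∠WZP = 49.2°, so ZP runs at -61.9° + (180° − 49.2°) = 68.90° from the x-axis; with |ZP| = 34.2, P = Z + 34.2·(cos 68.90°, sin 68.90°) = (37.28, -14.85). ZP is perpendicular to PK; with |PK| = 15.8 on the right of ZP, K = P + 15.8·(0.9330, -0.3600) = (52.02, -20.53). Then |WK| = |K − W| = 55.92.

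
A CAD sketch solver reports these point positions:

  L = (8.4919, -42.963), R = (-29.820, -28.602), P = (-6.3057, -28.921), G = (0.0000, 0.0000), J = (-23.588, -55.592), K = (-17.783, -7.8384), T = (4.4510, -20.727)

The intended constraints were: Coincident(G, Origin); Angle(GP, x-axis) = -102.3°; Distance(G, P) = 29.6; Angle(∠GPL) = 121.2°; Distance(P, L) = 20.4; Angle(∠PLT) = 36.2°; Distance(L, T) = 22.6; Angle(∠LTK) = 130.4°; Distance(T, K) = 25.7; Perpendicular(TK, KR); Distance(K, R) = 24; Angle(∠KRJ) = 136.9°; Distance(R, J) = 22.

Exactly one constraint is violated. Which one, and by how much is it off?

Distance(R, J) = 22 — off by 5.70.

G = (0.00, 0.00) ✓; GP at -102.3° ✓; |GP| = 29.60 ✓; ∠GPL = 121.2° ✓; |PL| = 20.40 ✓; ∠PLT = 36.20° ✓; |LT| = 22.60 ✓; ∠LTK = 130.4° ✓; |TK| = 25.70 ✓; ∠(TK, KR) = 90.00° ✓; |KR| = 24.00 ✓; ∠KRJ = 136.9° ✓; |RJ| = 27.70 ✗.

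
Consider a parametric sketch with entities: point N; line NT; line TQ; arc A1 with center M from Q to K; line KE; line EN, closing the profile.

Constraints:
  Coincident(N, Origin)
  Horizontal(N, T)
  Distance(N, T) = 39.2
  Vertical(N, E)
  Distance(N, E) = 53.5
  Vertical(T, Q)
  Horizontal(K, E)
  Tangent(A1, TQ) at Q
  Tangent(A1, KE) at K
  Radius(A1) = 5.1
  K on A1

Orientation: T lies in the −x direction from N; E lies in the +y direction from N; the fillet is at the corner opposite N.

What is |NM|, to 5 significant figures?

59.206

NE is vertical with |NE| = 53.5 and E on the +y side, so E = (0.0000, 53.500). The virtual corner opposite N is at (-39.200, 53.500). A1 meets TQ tangentially, so MQ is at right angles to TQ and the tangent condition forces MK to be normal to KE, with radius 5.1, so the center M sits 5.1 in from both sides at M = (-34.100, 48.400). Then |NM| = |M − N| = 59.206.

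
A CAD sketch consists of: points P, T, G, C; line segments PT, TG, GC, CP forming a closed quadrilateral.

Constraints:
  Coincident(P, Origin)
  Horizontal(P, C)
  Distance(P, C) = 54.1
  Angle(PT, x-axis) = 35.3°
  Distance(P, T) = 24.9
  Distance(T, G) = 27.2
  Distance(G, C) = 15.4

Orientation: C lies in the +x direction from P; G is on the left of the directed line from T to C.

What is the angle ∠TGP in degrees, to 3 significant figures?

17.3°

Checks: |TG| = 27.20 ✓; |GC| = 15.40 ✓.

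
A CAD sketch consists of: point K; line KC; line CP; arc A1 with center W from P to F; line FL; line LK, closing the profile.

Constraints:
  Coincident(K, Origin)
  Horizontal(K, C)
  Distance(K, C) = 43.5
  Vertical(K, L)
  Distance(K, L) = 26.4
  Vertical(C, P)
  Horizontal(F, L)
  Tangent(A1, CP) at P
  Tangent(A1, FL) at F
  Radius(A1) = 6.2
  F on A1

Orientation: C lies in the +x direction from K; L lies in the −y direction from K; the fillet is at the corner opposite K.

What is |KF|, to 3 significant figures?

45.7

K is at the origin; K and C share the same y with |KC| = 43.5 and C on the +x side, so C = (43.5, 0.00). KL is vertical with |KL| = 26.4 and L on the −y side, so L = (0.00, -26.4). The virtual corner opposite K is at (43.5, -26.4). A1 meets CP tangentially, so WP is at right angles to CP and the tangent condition forces WF to be normal to FL, with radius 6.2, so the center W sits 6.2 in from both sides at W = (37.3, -20.2). That places the tangent points at P = (43.5, -20.2) on CP and F = (37.3, -26.4) on FL. Then |KF| = |F − K| = 45.7.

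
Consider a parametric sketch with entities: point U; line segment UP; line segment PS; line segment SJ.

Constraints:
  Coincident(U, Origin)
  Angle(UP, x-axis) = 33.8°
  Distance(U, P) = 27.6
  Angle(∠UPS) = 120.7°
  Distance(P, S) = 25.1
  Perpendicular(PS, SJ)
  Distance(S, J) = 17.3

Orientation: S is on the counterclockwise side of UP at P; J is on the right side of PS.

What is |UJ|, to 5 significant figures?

56.741

∠UPS = 120.7°, so PS runs at 33.8° + (180° − 120.7°) = 93.100° from the x-axis; with |PS| = 25.1, S = P + 25.1·(cos 93.100°, sin 93.100°) = (21.578, 40.417). PS is perpendicular to SJ; with |SJ| = 17.3 on the right of PS, J = S + 17.3·(0.99854, 0.054079) = (38.852, 41.353). Then |UJ| = |J − U| = 56.741.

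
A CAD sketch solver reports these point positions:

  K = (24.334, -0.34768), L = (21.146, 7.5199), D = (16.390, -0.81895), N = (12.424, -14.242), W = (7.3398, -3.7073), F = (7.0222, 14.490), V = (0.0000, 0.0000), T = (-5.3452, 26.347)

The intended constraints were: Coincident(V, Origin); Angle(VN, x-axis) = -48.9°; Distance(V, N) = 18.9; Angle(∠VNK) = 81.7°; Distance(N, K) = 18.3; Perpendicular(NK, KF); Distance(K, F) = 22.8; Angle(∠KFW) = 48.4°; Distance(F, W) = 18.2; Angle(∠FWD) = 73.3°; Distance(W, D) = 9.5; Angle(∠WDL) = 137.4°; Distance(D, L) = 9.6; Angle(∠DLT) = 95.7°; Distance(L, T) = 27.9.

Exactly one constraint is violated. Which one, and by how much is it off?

Distance(L, T) = 27.9 — off by 4.60.

V = (0.00, 0.00) ✓; VN at -48.90° ✓; |VN| = 18.90 ✓; ∠VNK = 81.70° ✓; |NK| = 18.30 ✓; ∠(NK, KF) = 90.00° ✓; |KF| = 22.80 ✓; ∠KFW = 48.40° ✓; |FW| = 18.20 ✓; ∠FWD = 73.30° ✓; |WD| = 9.500 ✓; ∠WDL = 137.4° ✓; |DL| = 9.600 ✓; ∠DLT = 95.70° ✓; |LT| = 32.50 ✗.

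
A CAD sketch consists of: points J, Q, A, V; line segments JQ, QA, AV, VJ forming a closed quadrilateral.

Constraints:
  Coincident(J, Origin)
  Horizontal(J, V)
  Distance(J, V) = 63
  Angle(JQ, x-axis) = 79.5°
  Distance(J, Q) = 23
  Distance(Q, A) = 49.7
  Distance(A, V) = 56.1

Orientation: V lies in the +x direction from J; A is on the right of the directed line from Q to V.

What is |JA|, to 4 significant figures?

29.45

Checks: JQ at 79.50° ✓; |QA| = 49.70 ✓; |AV| = 56.10 ✓.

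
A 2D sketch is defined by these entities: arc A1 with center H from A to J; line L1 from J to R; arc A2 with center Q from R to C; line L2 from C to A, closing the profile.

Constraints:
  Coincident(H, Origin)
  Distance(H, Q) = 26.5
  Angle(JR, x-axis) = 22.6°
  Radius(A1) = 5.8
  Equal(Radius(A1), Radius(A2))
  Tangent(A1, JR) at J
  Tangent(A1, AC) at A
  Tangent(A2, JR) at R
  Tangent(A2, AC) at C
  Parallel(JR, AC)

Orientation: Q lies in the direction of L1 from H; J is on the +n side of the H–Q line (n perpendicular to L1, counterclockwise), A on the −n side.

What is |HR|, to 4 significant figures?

27.13

The slot axis is L1's direction at 22.6°, so u = (cos 22.6°, sin 22.6°) = (0.9232, 0.3843) and n = (−sin 22.6°, cos 22.6°) = (-0.3843, 0.9232). H is at the origin and Q lies 26.5 along u from H, so Q = 26.5·u = (24.47, 10.18). Tangency of A1 to both parallel lines with radius 5.8 puts J and A at H ± 5.8·n: J = (-2.229, 5.355), A = (2.229, -5.355). Equal radii place R and C the same way about Q: R = Q + 5.8·n = (22.24, 15.54), C = Q − 5.8·n = (26.69, 4.829). Then |HR| = |R − H| = 27.13.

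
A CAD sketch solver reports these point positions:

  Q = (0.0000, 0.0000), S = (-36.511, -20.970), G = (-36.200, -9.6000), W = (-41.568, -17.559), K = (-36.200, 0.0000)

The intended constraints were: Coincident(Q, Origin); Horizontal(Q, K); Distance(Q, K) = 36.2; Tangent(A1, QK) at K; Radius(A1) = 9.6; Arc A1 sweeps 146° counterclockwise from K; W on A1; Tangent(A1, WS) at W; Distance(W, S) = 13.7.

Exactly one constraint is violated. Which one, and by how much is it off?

Distance(W, S) = 13.7 — off by 7.60.

Q = (0.00, 0.00) ✓; Q.y = 0.00, K.y = 0.00 ✓; |QK| = 36.20 ✓; ∠(GK, KQ) = 90.00° ✓; |GK| = 9.600 ✓; bearing(G→W) − bearing(G→K) = 146.0° ✓; |GW| = 9.600 ✓; ∠(GW, WS) = 90.00° ✓; |WS| = 6.100 ✗.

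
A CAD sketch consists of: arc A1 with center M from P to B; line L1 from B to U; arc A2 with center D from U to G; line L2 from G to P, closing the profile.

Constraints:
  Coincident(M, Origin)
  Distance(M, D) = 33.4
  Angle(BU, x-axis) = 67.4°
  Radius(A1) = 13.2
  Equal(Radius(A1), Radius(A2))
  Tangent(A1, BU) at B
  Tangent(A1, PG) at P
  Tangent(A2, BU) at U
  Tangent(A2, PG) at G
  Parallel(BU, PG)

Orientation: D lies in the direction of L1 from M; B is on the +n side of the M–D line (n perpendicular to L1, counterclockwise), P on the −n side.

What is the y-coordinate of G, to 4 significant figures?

25.76

Tangency of A1 to both parallel lines with radius 13.2 puts B and P at M ± 13.2·n: B = (-12.19, 5.073), P = (12.19, -5.073). Equal radii place U and G the same way about D: U = D + 13.2·n = (0.6491, 35.91), G = D − 13.2·n = (25.02, 25.76). So G.y = 25.76.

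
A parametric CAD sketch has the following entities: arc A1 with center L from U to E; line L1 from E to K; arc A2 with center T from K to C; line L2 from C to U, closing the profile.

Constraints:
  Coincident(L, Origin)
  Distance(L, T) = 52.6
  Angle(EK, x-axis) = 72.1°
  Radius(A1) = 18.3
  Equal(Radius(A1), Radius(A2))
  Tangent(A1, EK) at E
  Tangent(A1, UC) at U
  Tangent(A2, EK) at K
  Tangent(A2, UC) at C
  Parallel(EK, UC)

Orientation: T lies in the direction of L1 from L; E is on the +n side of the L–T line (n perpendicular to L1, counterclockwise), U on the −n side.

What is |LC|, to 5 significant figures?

55.692

Tangency of A1 to both parallel lines with radius 18.3 puts E and U at L ± 18.3·n: E = (-17.414, 5.6246), U = (17.414, -5.6246). Equal radii place K and C the same way about T: K = T + 18.3·n = (-1.2472, 55.678), C = T − 18.3·n = (33.581, 44.429). Then |LC| = |C − L| = 55.692.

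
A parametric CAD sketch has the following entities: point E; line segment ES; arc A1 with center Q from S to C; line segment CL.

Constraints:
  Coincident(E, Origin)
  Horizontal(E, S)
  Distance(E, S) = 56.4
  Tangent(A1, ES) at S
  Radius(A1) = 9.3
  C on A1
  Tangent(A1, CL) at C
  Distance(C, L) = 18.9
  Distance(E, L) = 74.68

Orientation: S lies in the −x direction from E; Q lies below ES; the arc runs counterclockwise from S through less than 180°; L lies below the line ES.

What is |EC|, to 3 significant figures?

65.7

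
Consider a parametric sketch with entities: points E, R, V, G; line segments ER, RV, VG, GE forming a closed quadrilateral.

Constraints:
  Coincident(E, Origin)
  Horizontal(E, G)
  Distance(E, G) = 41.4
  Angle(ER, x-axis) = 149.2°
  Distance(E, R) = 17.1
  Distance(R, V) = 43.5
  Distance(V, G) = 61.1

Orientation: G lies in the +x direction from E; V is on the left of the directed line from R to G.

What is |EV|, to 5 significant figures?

48.290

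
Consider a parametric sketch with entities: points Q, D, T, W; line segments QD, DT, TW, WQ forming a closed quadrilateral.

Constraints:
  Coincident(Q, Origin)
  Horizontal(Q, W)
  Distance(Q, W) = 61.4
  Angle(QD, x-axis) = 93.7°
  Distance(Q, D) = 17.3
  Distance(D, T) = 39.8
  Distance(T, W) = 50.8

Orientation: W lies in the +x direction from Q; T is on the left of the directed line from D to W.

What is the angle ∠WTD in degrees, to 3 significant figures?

90.6°

Checks: |DT| = 39.80 ✓; |TW| = 50.80 ✓.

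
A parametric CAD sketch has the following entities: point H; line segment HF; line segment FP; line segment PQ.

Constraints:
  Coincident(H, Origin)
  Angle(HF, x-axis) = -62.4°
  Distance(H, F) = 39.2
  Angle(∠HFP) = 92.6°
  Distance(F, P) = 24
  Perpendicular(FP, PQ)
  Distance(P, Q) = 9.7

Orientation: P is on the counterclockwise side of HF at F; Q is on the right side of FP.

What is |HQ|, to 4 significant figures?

55.24

H is at the origin; HF runs at -62.4° with length 39.2, so F = 39.2·(cos -62.4°, sin -62.4°) = (18.16, -34.74). ∠HFP = 92.6°, so FP runs at -62.4° + (180° − 92.6°) = 25.00° from the x-axis; with |FP| = 24.0, P = F + 24.0·(cos 25.00°, sin 25.00°) = (39.91, -24.60). FP ⟂ PQ; with |PQ| = 9.7 on the right of FP, Q = P + 9.7·(0.4226, -0.9063) = (44.01, -33.39). Then |HQ| = |Q − H| = 55.24.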